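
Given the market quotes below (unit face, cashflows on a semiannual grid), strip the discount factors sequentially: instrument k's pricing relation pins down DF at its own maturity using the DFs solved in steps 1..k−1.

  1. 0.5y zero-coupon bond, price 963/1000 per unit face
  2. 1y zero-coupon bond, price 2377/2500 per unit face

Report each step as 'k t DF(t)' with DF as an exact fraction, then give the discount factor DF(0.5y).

step 1 [0.5y] zero: DF = P = 963/1000 ≈ 0.963000
step 2 [1y] zero: DF = P = 2377/2500 ≈ 0.950800

1 1/2 963/1000
2 1 2377/2500
DF(0.5y) = 963/1000 ≈ 0.963000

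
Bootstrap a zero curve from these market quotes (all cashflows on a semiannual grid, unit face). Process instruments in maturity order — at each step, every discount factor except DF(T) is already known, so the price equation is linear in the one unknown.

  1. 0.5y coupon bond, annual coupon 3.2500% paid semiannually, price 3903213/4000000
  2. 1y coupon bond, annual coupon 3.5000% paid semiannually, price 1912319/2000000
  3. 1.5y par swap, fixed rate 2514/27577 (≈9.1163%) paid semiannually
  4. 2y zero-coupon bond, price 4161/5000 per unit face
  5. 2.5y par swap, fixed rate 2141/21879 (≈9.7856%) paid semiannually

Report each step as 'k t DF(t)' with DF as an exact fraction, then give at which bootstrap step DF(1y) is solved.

1 1/2 4801/5000
2 1 577/625
3 3/2 8743/10000
4 2 4161/5000
5 5/2 7859/10000
DF(1y) is solved at step 2

step 1 [0.5y] bond c/2=13/800: DF=(3903213/4000000 − 13/800·(0))/(1+13/800) = 4801/5000 ≈ 0.960200
step 2 [1y] bond c/2=7/400: DF=(1912319/2000000 − 7/400·(0.960200))/(1+7/400) = 577/625 ≈ 0.923200
step 3 [1.5y] swap r/2=1257/27577: DF=(1 − 1257/27577·(0.960200+0.923200))/(1+1257/27577) = 8743/10000 ≈ 0.874300
step 4 [2y] zero: DF = P = 4161/5000 ≈ 0.832200
step 5 [2.5y] swap r/2=2141/43758: DF=(1 − 2141/43758·(0.960200+0.923200+0.874300+0.832200))/(1+2141/43758) = 7859/10000 ≈ 0.785900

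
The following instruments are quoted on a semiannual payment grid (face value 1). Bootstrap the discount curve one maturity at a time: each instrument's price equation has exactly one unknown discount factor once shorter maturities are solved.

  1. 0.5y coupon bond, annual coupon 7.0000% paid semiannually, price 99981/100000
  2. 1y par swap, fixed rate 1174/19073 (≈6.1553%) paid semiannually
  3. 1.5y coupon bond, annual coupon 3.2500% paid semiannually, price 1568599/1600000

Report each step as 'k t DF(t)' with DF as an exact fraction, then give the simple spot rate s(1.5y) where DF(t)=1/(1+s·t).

1 1/2 483/500
2 1 9413/10000
3 3/2 4671/5000
s(1.5y) = (1/(4671/5000) − 1)/(3/2) = 658/14013 ≈ 4.6956%

step 1 [0.5y] bond c/2=7/200: DF=(99981/100000 − 7/200·(0))/(1+7/200) = 483/500 ≈ 0.966000
step 2 [1y] swap r/2=587/19073: DF=(1 − 587/19073·(0.966000))/(1+587/19073) = 9413/10000 ≈ 0.941300
step 3 [1.5y] bond c/2=13/800: DF=(1568599/1600000 − 13/800·(0.966000+0.941300))/(1+13/800) = 4671/5000 ≈ 0.934200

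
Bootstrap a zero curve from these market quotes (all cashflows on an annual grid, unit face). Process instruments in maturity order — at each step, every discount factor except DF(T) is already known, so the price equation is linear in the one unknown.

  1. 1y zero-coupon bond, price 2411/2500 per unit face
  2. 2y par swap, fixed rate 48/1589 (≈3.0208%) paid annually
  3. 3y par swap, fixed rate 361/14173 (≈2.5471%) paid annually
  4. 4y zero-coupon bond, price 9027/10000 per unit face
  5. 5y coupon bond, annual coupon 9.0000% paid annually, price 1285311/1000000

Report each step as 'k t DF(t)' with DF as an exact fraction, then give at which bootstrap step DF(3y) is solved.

1 1 2411/2500
2 2 589/625
3 3 4639/5000
4 4 9027/10000
5 5 4353/5000
DF(3y) is solved at step 3

step 1 [1y] zero: DF = P = 2411/2500 ≈ 0.964400
step 2 [2y] swap r/1=48/1589: DF=(1 − 48/1589·(0.964400))/(1+48/1589) = 589/625 ≈ 0.942400
step 3 [3y] swap r/1=361/14173: DF=(1 − 361/14173·(0.964400+0.942400))/(1+361/14173) = 4639/5000 ≈ 0.927800
step 4 [4y] zero: DF = P = 9027/10000 ≈ 0.902700
step 5 [5y] bond c/1=9/100: DF=(1285311/1000000 − 9/100·(0.964400+0.942400+0.927800+0.902700))/(1+9/100) = 4353/5000 ≈ 0.870600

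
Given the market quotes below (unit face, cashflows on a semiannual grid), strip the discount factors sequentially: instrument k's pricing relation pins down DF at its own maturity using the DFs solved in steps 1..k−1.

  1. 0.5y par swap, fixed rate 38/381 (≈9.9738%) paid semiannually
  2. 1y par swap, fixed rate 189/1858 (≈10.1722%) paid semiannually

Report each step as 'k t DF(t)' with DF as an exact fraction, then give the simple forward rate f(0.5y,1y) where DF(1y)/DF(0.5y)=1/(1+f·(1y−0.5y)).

1 1/2 381/400
2 1 1811/2000
f(0.5y,1y) = ((381/400)/(1811/2000) − 1)/(1/2) = 188/1811 ≈ 10.3810%

step 1 [0.5y] swap r/2=19/381: DF=(1 − 19/381·(0))/(1+19/381) = 381/400 ≈ 0.952500
step 2 [1y] swap r/2=189/3716: DF=(1 − 189/3716·(0.952500))/(1+189/3716) = 1811/2000 ≈ 0.905500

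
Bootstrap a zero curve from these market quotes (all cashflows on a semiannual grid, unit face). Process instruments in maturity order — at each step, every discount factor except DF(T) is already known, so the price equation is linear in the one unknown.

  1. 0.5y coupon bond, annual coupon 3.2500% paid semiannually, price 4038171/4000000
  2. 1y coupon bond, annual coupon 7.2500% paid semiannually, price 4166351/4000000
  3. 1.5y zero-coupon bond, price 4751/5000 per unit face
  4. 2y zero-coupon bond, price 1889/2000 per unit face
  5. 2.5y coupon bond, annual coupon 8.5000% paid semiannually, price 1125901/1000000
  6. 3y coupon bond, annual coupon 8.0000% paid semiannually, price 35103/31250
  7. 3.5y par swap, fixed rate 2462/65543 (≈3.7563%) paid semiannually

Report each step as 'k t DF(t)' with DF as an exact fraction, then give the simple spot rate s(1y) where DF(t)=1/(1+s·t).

1 1/2 4967/5000
2 1 1213/1250
3 3/2 4751/5000
4 2 1889/2000
5 5/2 9227/10000
6 3 4481/5000
7 7/2 8769/10000
s(1y) = (1/(1213/1250) − 1)/(1) = 37/1213 ≈ 3.0503%

step 1 [0.5y] bond c/2=13/800: DF=(4038171/4000000 − 13/800·(0))/(1+13/800) = 4967/5000 ≈ 0.993400
step 2 [1y] bond c/2=29/800: DF=(4166351/4000000 − 29/800·(0.993400))/(1+29/800) = 1213/1250 ≈ 0.970400
step 3 [1.5y] zero: DF = P = 4751/5000 ≈ 0.950200
step 4 [2y] zero: DF = P = 1889/2000 ≈ 0.944500
step 5 [2.5y] bond c/2=17/400: DF=(1125901/1000000 − 17/400·(0.993400+0.970400+0.950200+0.944500))/(1+17/400) = 9227/10000 ≈ 0.922700
step 6 [3y] bond c/2=1/25: DF=(35103/31250 − 1/25·(0.993400+0.970400+0.950200+0.944500+0.922700))/(1+1/25) = 4481/5000 ≈ 0.896200
step 7 [3.5y] swap r/2=1231/65543: DF=(1 − 1231/65543·(0.993400+0.970400+0.950200+0.944500+0.922700+0.896200))/(1+1231/65543) = 8769/10000 ≈ 0.876900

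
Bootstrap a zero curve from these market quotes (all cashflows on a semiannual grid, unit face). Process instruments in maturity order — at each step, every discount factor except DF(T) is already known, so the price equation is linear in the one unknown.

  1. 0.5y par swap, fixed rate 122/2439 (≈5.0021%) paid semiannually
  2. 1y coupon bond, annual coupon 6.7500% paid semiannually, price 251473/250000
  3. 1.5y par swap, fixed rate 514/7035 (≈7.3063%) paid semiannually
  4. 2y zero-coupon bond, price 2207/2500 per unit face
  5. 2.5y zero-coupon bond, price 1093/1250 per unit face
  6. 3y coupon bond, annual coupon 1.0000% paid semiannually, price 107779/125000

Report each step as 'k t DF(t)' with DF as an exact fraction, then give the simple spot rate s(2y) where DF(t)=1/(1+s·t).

step 1 [0.5y] swap r/2=61/2439: DF=(1 − 61/2439·(0))/(1+61/2439) = 2439/2500 ≈ 0.975600
step 2 [1y] bond c/2=27/800: DF=(251473/250000 − 27/800·(0.975600))/(1+27/800) = 2353/2500 ≈ 0.941200
step 3 [1.5y] swap r/2=257/7035: DF=(1 − 257/7035·(0.975600+0.941200))/(1+257/7035) = 2243/2500 ≈ 0.897200
step 4 [2y] zero: DF = P = 2207/2500 ≈ 0.882800
step 5 [2.5y] zero: DF = P = 1093/1250 ≈ 0.874400
step 6 [3y] bond c/2=1/200: DF=(107779/125000 − 1/200·(0.975600+0.941200+0.897200+0.882800+0.874400))/(1+1/200) = 522/625 ≈ 0.835200

1 1/2 2439/2500
2 1 2353/2500
3 3/2 2243/2500
4 2 2207/2500
5 5/2 1093/1250
6 3 522/625
s(2y) = (1/(2207/2500) − 1)/(2) = 293/4414 ≈ 6.6380%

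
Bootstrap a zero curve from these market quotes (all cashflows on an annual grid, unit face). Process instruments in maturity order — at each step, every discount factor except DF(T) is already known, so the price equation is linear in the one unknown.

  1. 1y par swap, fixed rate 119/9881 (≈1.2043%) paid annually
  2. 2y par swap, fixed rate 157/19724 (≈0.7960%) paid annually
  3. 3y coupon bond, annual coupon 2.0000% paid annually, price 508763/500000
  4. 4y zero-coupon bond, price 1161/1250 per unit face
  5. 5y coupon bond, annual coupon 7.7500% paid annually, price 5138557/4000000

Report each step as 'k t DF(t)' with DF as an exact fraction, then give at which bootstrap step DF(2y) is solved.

step 1 [1y] swap r/1=119/9881: DF=(1 − 119/9881·(0))/(1+119/9881) = 9881/10000 ≈ 0.988100
step 2 [2y] swap r/1=157/19724: DF=(1 − 157/19724·(0.988100))/(1+157/19724) = 9843/10000 ≈ 0.984300
step 3 [3y] bond c/1=1/50: DF=(508763/500000 − 1/50·(0.988100+0.984300))/(1+1/50) = 9589/10000 ≈ 0.958900
step 4 [4y] zero: DF = P = 1161/1250 ≈ 0.928800
step 5 [5y] bond c/1=31/400: DF=(5138557/4000000 − 31/400·(0.988100+0.984300+0.958900+0.928800))/(1+31/400) = 4573/5000 ≈ 0.914600

1 1 9881/10000
2 2 9843/10000
3 3 9589/10000
4 4 1161/1250
5 5 4573/5000
DF(2y) is solved at step 2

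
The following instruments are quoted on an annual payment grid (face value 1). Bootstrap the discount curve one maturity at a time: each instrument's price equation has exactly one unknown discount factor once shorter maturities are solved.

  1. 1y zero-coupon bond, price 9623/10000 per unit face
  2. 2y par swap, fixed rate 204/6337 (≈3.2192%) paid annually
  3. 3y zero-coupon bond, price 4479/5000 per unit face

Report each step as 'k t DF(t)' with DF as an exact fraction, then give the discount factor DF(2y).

step 1 [1y] zero: DF = P = 9623/10000 ≈ 0.962300
step 2 [2y] swap r/1=204/6337: DF=(1 − 204/6337·(0.962300))/(1+204/6337) = 2347/2500 ≈ 0.938800
step 3 [3y] zero: DF = P = 4479/5000 ≈ 0.895800

1 1 9623/10000
2 2 2347/2500
3 3 4479/5000
DF(2y) = 2347/2500 ≈ 0.938800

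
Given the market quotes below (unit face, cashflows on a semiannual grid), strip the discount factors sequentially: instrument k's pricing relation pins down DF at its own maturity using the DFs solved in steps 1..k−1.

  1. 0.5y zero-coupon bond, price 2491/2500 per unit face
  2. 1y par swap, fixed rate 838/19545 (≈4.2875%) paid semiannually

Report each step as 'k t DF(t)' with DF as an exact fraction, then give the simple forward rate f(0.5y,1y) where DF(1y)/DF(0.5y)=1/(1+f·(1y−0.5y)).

1 1/2 2491/2500
2 1 9581/10000
f(0.5y,1y) = ((2491/2500)/(9581/10000) − 1)/(1/2) = 766/9581 ≈ 7.9950%

step 1 [0.5y] zero: DF = P = 2491/2500 ≈ 0.996400
step 2 [1y] swap r/2=419/19545: DF=(1 − 419/19545·(0.996400))/(1+419/19545) = 9581/10000 ≈ 0.958100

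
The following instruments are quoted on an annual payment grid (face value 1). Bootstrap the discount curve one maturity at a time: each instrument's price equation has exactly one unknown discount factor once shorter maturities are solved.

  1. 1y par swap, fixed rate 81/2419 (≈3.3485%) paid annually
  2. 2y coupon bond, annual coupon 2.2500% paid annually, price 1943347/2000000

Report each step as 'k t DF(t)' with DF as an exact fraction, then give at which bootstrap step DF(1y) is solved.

step 1 [1y] swap r/1=81/2419: DF=(1 − 81/2419·(0))/(1+81/2419) = 2419/2500 ≈ 0.967600
step 2 [2y] bond c/1=9/400: DF=(1943347/2000000 − 9/400·(0.967600))/(1+9/400) = 929/1000 ≈ 0.929000

1 1 2419/2500
2 2 929/1000
DF(1y) is solved at step 1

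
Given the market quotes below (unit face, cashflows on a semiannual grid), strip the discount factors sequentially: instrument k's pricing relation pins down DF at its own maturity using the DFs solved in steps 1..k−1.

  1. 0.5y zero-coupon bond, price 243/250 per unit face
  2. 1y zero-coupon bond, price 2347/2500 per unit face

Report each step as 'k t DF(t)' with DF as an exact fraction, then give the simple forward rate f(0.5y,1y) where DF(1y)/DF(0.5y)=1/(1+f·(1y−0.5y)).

step 1 [0.5y] zero: DF = P = 243/250 ≈ 0.972000
step 2 [1y] zero: DF = P = 2347/2500 ≈ 0.938800

1 1/2 243/250
2 1 2347/2500
f(0.5y,1y) = ((243/250)/(2347/2500) − 1)/(1/2) = 166/2347 ≈ 7.0729%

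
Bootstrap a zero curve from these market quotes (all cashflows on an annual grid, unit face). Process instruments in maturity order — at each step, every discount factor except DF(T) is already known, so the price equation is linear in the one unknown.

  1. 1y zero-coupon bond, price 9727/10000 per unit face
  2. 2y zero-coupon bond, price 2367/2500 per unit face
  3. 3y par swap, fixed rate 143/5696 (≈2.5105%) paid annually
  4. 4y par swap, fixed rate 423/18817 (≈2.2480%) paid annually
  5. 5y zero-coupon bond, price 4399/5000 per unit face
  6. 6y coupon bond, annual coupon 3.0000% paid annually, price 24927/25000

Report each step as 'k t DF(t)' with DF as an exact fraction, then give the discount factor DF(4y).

step 1 [1y] zero: DF = P = 9727/10000 ≈ 0.972700
step 2 [2y] zero: DF = P = 2367/2500 ≈ 0.946800
step 3 [3y] swap r/1=143/5696: DF=(1 − 143/5696·(0.972700+0.946800))/(1+143/5696) = 1857/2000 ≈ 0.928500
step 4 [4y] swap r/1=423/18817: DF=(1 − 423/18817·(0.972700+0.946800+0.928500))/(1+423/18817) = 4577/5000 ≈ 0.915400
step 5 [5y] zero: DF = P = 4399/5000 ≈ 0.879800
step 6 [6y] bond c/1=3/100: DF=(24927/25000 − 3/100·(0.972700+0.946800+0.928500+0.915400+0.879800))/(1+3/100) = 1041/1250 ≈ 0.832800

1 1 9727/10000
2 2 2367/2500
3 3 1857/2000
4 4 4577/5000
5 5 4399/5000
6 6 1041/1250
DF(4y) = 4577/5000 ≈ 0.915400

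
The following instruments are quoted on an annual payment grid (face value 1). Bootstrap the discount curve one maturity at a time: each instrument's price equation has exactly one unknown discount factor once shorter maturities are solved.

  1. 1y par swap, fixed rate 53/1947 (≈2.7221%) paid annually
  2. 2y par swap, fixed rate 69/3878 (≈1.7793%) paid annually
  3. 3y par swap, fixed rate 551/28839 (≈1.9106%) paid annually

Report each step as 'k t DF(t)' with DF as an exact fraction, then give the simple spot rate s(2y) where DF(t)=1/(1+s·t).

1 1 1947/2000
2 2 1931/2000
3 3 9449/10000
s(2y) = (1/(1931/2000) − 1)/(2) = 69/3862 ≈ 1.7866%

step 1 [1y] swap r/1=53/1947: DF=(1 − 53/1947·(0))/(1+53/1947) = 1947/2000 ≈ 0.973500
step 2 [2y] swap r/1=69/3878: DF=(1 − 69/3878·(0.973500))/(1+69/3878) = 1931/2000 ≈ 0.965500
step 3 [3y] swap r/1=551/28839: DF=(1 − 551/28839·(0.973500+0.965500))/(1+551/28839) = 9449/10000 ≈ 0.944900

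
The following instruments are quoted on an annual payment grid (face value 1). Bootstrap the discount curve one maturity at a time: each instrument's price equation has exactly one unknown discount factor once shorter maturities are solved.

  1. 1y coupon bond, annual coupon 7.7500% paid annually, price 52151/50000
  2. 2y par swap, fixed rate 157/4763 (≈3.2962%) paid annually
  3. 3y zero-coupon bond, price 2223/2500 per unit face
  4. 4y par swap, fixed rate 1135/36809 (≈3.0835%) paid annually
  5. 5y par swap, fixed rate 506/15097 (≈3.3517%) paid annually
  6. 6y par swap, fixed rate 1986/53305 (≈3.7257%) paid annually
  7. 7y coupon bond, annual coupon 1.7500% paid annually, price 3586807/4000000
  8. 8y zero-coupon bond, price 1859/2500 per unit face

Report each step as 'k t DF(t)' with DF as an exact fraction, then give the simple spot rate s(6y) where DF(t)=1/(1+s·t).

1 1 121/125
2 2 2343/2500
3 3 2223/2500
4 4 1773/2000
5 5 4241/5000
6 6 4007/5000
7 7 987/1250
8 8 1859/2500
s(6y) = (1/(4007/5000) − 1)/(6) = 331/8014 ≈ 4.1303%

step 1 [1y] bond c/1=31/400: DF=(52151/50000 − 31/400·(0))/(1+31/400) = 121/125 ≈ 0.968000
step 2 [2y] swap r/1=157/4763: DF=(1 − 157/4763·(0.968000))/(1+157/4763) = 2343/2500 ≈ 0.937200
step 3 [3y] zero: DF = P = 2223/2500 ≈ 0.889200
step 4 [4y] swap r/1=1135/36809: DF=(1 − 1135/36809·(0.968000+0.937200+0.889200))/(1+1135/36809) = 1773/2000 ≈ 0.886500
step 5 [5y] swap r/1=506/15097: DF=(1 − 506/15097·(0.968000+0.937200+0.889200+0.886500))/(1+506/15097) = 4241/5000 ≈ 0.848200
step 6 [6y] swap r/1=1986/53305: DF=(1 − 1986/53305·(0.968000+0.937200+0.889200+0.886500+0.848200))/(1+1986/53305) = 4007/5000 ≈ 0.801400
step 7 [7y] bond c/1=7/400: DF=(3586807/4000000 − 7/400·(0.968000+0.937200+0.889200+0.886500+0.848200+0.801400))/(1+7/400) = 987/1250 ≈ 0.789600
step 8 [8y] zero: DF = P = 1859/2500 ≈ 0.743600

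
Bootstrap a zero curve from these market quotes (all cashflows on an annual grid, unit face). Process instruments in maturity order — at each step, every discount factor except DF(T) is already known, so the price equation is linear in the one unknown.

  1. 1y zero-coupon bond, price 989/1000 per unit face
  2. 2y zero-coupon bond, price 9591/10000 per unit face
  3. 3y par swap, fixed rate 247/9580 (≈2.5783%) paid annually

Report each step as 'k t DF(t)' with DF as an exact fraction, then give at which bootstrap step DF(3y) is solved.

1 1 989/1000
2 2 9591/10000
3 3 9259/10000
DF(3y) is solved at step 3

step 1 [1y] zero: DF = P = 989/1000 ≈ 0.989000
step 2 [2y] zero: DF = P = 9591/10000 ≈ 0.959100
step 3 [3y] swap r/1=247/9580: DF=(1 − 247/9580·(0.989000+0.959100))/(1+247/9580) = 9259/10000 ≈ 0.925900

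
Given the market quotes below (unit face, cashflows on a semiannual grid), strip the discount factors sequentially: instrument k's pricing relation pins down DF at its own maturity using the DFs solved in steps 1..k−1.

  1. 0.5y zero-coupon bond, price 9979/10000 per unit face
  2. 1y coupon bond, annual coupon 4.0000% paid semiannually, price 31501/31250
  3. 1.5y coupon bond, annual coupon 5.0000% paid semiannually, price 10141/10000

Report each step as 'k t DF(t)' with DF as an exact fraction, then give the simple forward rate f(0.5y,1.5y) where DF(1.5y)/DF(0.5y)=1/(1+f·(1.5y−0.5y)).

step 1 [0.5y] zero: DF = P = 9979/10000 ≈ 0.997900
step 2 [1y] bond c/2=1/50: DF=(31501/31250 − 1/50·(0.997900))/(1+1/50) = 9687/10000 ≈ 0.968700
step 3 [1.5y] bond c/2=1/40: DF=(10141/10000 − 1/40·(0.997900+0.968700))/(1+1/40) = 4707/5000 ≈ 0.941400

1 1/2 9979/10000
2 1 9687/10000
3 3/2 4707/5000
f(0.5y,1.5y) = ((9979/10000)/(4707/5000) − 1)/(1) = 565/9414 ≈ 6.0017%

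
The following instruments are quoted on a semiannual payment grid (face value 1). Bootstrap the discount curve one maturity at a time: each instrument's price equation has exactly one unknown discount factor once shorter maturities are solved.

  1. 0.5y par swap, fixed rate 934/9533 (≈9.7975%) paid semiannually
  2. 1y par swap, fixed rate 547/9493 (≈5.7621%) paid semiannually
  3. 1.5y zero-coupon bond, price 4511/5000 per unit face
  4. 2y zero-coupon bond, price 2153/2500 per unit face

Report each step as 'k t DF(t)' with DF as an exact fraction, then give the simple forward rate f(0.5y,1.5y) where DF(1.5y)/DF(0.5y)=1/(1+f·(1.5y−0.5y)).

1 1/2 9533/10000
2 1 9453/10000
3 3/2 4511/5000
4 2 2153/2500
f(0.5y,1.5y) = ((9533/10000)/(4511/5000) − 1)/(1) = 511/9022 ≈ 5.6639%

step 1 [0.5y] swap r/2=467/9533: DF=(1 − 467/9533·(0))/(1+467/9533) = 9533/10000 ≈ 0.953300
step 2 [1y] swap r/2=547/18986: DF=(1 − 547/18986·(0.953300))/(1+547/18986) = 9453/10000 ≈ 0.945300
step 3 [1.5y] zero: DF = P = 4511/5000 ≈ 0.902200
step 4 [2y] zero: DF = P = 2153/2500 ≈ 0.861200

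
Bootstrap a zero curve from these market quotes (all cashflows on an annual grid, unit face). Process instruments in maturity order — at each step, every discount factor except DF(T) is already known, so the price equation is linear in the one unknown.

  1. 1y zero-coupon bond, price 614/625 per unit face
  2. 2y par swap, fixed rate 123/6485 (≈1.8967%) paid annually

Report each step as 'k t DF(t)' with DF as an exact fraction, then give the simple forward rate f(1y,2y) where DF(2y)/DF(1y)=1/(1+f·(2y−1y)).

1 1 614/625
2 2 9631/10000
f(1y,2y) = ((614/625)/(9631/10000) − 1)/(1) = 193/9631 ≈ 2.0039%

step 1 [1y] zero: DF = P = 614/625 ≈ 0.982400
step 2 [2y] swap r/1=123/6485: DF=(1 − 123/6485·(0.982400))/(1+123/6485) = 9631/10000 ≈ 0.963100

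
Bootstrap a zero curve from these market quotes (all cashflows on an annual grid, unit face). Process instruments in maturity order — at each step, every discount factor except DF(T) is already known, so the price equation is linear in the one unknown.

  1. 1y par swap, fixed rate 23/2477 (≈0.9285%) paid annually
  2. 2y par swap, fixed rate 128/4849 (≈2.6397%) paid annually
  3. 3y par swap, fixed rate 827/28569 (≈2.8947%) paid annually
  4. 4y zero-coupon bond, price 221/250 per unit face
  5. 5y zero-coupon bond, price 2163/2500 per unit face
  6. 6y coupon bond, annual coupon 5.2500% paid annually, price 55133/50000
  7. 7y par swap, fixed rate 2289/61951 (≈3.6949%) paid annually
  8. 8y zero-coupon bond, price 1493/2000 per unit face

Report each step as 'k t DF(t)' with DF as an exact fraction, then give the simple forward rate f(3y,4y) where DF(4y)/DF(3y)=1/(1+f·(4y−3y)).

1 1 2477/2500
2 2 593/625
3 3 9173/10000
4 4 221/250
5 5 2163/2500
6 6 8179/10000
7 7 7711/10000
8 8 1493/2000
f(3y,4y) = ((9173/10000)/(221/250) − 1)/(1) = 333/8840 ≈ 3.7670%

step 1 [1y] swap r/1=23/2477: DF=(1 − 23/2477·(0))/(1+23/2477) = 2477/2500 ≈ 0.990800
step 2 [2y] swap r/1=128/4849: DF=(1 − 128/4849·(0.990800))/(1+128/4849) = 593/625 ≈ 0.948800
step 3 [3y] swap r/1=827/28569: DF=(1 − 827/28569·(0.990800+0.948800))/(1+827/28569) = 9173/10000 ≈ 0.917300
step 4 [4y] zero: DF = P = 221/250 ≈ 0.884000
step 5 [5y] zero: DF = P = 2163/2500 ≈ 0.865200
step 6 [6y] bond c/1=21/400: DF=(55133/50000 − 21/400·(0.990800+0.948800+0.917300+0.884000+0.865200))/(1+21/400) = 8179/10000 ≈ 0.817900
step 7 [7y] swap r/1=2289/61951: DF=(1 − 2289/61951·(0.990800+0.948800+0.917300+0.884000+0.865200+0.817900))/(1+2289/61951) = 7711/10000 ≈ 0.771100
step 8 [8y] zero: DF = P = 1493/2000 ≈ 0.746500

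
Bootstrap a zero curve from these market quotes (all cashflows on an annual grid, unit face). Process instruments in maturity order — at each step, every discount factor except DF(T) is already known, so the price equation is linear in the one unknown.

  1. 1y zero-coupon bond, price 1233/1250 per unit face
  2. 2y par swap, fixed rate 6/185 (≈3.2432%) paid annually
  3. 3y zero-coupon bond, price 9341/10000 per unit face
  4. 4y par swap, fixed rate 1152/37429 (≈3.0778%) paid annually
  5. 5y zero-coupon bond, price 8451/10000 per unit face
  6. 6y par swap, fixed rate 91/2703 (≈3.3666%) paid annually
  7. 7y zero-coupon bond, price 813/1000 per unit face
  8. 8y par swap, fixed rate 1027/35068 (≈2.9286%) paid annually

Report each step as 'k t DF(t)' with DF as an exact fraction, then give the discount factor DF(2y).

1 1 1233/1250
2 2 586/625
3 3 9341/10000
4 4 553/625
5 5 8451/10000
6 6 409/500
7 7 813/1000
8 8 3973/5000
DF(2y) = 586/625 ≈ 0.937600

step 1 [1y] zero: DF = P = 1233/1250 ≈ 0.986400
step 2 [2y] swap r/1=6/185: DF=(1 − 6/185·(0.986400))/(1+6/185) = 586/625 ≈ 0.937600
step 3 [3y] zero: DF = P = 9341/10000 ≈ 0.934100
step 4 [4y] swap r/1=1152/37429: DF=(1 − 1152/37429·(0.986400+0.937600+0.934100))/(1+1152/37429) = 553/625 ≈ 0.884800
step 5 [5y] zero: DF = P = 8451/10000 ≈ 0.845100
step 6 [6y] swap r/1=91/2703: DF=(1 − 91/2703·(0.986400+0.937600+0.934100+0.884800+0.845100))/(1+91/2703) = 409/500 ≈ 0.818000
step 7 [7y] zero: DF = P = 813/1000 ≈ 0.813000
step 8 [8y] swap r/1=1027/35068: DF=(1 − 1027/35068·(0.986400+0.937600+0.934100+0.884800+0.845100+0.818000+0.813000))/(1+1027/35068) = 3973/5000 ≈ 0.794600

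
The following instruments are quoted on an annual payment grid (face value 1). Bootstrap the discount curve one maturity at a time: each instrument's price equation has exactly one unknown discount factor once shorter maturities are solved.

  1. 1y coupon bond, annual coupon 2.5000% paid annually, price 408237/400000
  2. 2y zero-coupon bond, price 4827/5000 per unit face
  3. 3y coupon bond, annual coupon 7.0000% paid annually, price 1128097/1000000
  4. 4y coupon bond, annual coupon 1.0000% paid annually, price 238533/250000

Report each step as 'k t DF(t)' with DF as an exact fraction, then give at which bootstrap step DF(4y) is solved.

step 1 [1y] bond c/1=1/40: DF=(408237/400000 − 1/40·(0))/(1+1/40) = 9957/10000 ≈ 0.995700
step 2 [2y] zero: DF = P = 4827/5000 ≈ 0.965400
step 3 [3y] bond c/1=7/100: DF=(1128097/1000000 − 7/100·(0.995700+0.965400))/(1+7/100) = 463/500 ≈ 0.926000
step 4 [4y] bond c/1=1/100: DF=(238533/250000 − 1/100·(0.995700+0.965400+0.926000))/(1+1/100) = 9161/10000 ≈ 0.916100

1 1 9957/10000
2 2 4827/5000
3 3 463/500
4 4 9161/10000
DF(4y) is solved at step 4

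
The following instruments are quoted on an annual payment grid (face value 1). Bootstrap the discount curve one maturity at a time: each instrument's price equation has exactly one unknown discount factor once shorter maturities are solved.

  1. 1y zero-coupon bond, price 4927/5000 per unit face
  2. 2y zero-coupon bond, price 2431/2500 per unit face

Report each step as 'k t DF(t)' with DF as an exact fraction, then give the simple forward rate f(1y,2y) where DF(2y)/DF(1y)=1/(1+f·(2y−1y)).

1 1 4927/5000
2 2 2431/2500
f(1y,2y) = ((4927/5000)/(2431/2500) − 1)/(1) = 5/374 ≈ 1.3369%

step 1 [1y] zero: DF = P = 4927/5000 ≈ 0.985400
step 2 [2y] zero: DF = P = 2431/2500 ≈ 0.972400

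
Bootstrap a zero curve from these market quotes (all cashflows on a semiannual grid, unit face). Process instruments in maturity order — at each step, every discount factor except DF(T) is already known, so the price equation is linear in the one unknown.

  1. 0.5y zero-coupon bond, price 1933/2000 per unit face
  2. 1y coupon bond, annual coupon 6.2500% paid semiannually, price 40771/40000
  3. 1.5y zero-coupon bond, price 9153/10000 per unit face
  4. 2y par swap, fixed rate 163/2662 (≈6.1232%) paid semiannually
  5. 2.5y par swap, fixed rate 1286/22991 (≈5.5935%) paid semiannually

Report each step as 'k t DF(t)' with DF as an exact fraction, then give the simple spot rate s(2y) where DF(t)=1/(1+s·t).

1 1/2 1933/2000
2 1 9591/10000
3 3/2 9153/10000
4 2 8859/10000
5 5/2 4357/5000
s(2y) = (1/(8859/10000) − 1)/(2) = 1141/17718 ≈ 6.4398%

step 1 [0.5y] zero: DF = P = 1933/2000 ≈ 0.966500
step 2 [1y] bond c/2=1/32: DF=(40771/40000 − 1/32·(0.966500))/(1+1/32) = 9591/10000 ≈ 0.959100
step 3 [1.5y] zero: DF = P = 9153/10000 ≈ 0.915300
step 4 [2y] swap r/2=163/5324: DF=(1 − 163/5324·(0.966500+0.959100+0.915300))/(1+163/5324) = 8859/10000 ≈ 0.885900
step 5 [2.5y] swap r/2=643/22991: DF=(1 − 643/22991·(0.966500+0.959100+0.915300+0.885900))/(1+643/22991) = 4357/5000 ≈ 0.871400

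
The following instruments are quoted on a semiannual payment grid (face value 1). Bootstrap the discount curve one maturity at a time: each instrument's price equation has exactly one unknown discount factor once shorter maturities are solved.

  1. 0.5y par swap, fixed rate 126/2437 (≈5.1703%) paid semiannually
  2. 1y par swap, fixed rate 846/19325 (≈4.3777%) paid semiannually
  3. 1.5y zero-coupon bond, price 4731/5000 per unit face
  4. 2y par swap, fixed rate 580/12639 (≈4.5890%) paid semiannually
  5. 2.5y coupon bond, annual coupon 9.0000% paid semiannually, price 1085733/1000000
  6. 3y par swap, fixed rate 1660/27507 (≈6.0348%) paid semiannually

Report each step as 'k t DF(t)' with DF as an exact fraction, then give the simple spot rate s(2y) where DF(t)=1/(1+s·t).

step 1 [0.5y] swap r/2=63/2437: DF=(1 − 63/2437·(0))/(1+63/2437) = 2437/2500 ≈ 0.974800
step 2 [1y] swap r/2=423/19325: DF=(1 − 423/19325·(0.974800))/(1+423/19325) = 9577/10000 ≈ 0.957700
step 3 [1.5y] zero: DF = P = 4731/5000 ≈ 0.946200
step 4 [2y] swap r/2=290/12639: DF=(1 − 290/12639·(0.974800+0.957700+0.946200))/(1+290/12639) = 913/1000 ≈ 0.913000
step 5 [2.5y] bond c/2=9/200: DF=(1085733/1000000 − 9/200·(0.974800+0.957700+0.946200+0.913000))/(1+9/200) = 8757/10000 ≈ 0.875700
step 6 [3y] swap r/2=830/27507: DF=(1 − 830/27507·(0.974800+0.957700+0.946200+0.913000+0.875700))/(1+830/27507) = 417/500 ≈ 0.834000

1 1/2 2437/2500
2 1 9577/10000
3 3/2 4731/5000
4 2 913/1000
5 5/2 8757/10000
6 3 417/500
s(2y) = (1/(913/1000) − 1)/(2) = 87/1826 ≈ 4.7645%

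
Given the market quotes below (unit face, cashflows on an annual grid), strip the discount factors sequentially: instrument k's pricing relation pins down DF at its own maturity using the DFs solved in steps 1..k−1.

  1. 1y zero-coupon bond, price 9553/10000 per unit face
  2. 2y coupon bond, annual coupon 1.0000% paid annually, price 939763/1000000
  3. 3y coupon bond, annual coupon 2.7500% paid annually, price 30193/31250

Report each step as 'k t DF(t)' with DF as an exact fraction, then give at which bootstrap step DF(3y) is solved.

1 1 9553/10000
2 2 921/1000
3 3 8901/10000
DF(3y) is solved at step 3

step 1 [1y] zero: DF = P = 9553/10000 ≈ 0.955300
step 2 [2y] bond c/1=1/100: DF=(939763/1000000 − 1/100·(0.955300))/(1+1/100) = 921/1000 ≈ 0.921000
step 3 [3y] bond c/1=11/400: DF=(30193/31250 − 11/400·(0.955300+0.921000))/(1+11/400) = 8901/10000 ≈ 0.890100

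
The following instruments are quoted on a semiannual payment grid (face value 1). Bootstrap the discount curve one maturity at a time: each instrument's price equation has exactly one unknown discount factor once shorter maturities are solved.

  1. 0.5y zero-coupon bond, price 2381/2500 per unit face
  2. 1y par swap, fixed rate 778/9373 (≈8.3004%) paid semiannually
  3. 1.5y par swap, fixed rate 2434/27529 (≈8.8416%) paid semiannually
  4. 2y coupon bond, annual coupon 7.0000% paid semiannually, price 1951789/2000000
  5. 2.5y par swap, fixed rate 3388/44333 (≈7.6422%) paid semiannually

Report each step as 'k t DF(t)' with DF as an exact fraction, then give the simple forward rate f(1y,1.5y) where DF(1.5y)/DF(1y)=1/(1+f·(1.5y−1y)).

step 1 [0.5y] zero: DF = P = 2381/2500 ≈ 0.952400
step 2 [1y] swap r/2=389/9373: DF=(1 − 389/9373·(0.952400))/(1+389/9373) = 4611/5000 ≈ 0.922200
step 3 [1.5y] swap r/2=1217/27529: DF=(1 − 1217/27529·(0.952400+0.922200))/(1+1217/27529) = 8783/10000 ≈ 0.878300
step 4 [2y] bond c/2=7/200: DF=(1951789/2000000 − 7/200·(0.952400+0.922200+0.878300))/(1+7/200) = 4249/5000 ≈ 0.849800
step 5 [2.5y] swap r/2=1694/44333: DF=(1 − 1694/44333·(0.952400+0.922200+0.878300+0.849800))/(1+1694/44333) = 4153/5000 ≈ 0.830600

1 1/2 2381/2500
2 1 4611/5000
3 3/2 8783/10000
4 2 4249/5000
5 5/2 4153/5000
f(1y,1.5y) = ((4611/5000)/(8783/10000) − 1)/(1/2) = 878/8783 ≈ 9.9966%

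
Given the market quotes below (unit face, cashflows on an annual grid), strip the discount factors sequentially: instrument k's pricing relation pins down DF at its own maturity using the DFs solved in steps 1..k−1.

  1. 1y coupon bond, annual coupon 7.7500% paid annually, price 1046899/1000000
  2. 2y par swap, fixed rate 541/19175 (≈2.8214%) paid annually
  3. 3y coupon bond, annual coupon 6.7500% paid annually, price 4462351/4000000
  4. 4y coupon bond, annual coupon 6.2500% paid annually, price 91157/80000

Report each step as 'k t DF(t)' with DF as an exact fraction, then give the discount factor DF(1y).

1 1 2429/2500
2 2 9459/10000
3 3 4619/5000
4 4 9053/10000
DF(1y) = 2429/2500 ≈ 0.971600

step 1 [1y] bond c/1=31/400: DF=(1046899/1000000 − 31/400·(0))/(1+31/400) = 2429/2500 ≈ 0.971600
step 2 [2y] swap r/1=541/19175: DF=(1 − 541/19175·(0.971600))/(1+541/19175) = 9459/10000 ≈ 0.945900
step 3 [3y] bond c/1=27/400: DF=(4462351/4000000 − 27/400·(0.971600+0.945900))/(1+27/400) = 4619/5000 ≈ 0.923800
step 4 [4y] bond c/1=1/16: DF=(91157/80000 − 1/16·(0.971600+0.945900+0.923800))/(1+1/16) = 9053/10000 ≈ 0.905300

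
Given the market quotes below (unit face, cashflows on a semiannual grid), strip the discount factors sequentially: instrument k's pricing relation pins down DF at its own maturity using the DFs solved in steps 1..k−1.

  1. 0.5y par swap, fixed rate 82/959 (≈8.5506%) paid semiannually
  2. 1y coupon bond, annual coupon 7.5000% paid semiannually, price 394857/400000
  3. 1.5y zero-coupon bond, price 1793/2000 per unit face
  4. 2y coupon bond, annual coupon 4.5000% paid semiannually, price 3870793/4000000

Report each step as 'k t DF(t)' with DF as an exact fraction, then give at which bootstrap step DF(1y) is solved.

1 1/2 959/1000
2 1 573/625
3 3/2 1793/2000
4 2 4427/5000
DF(1y) is solved at step 2

step 1 [0.5y] swap r/2=41/959: DF=(1 − 41/959·(0))/(1+41/959) = 959/1000 ≈ 0.959000
step 2 [1y] bond c/2=3/80: DF=(394857/400000 − 3/80·(0.959000))/(1+3/80) = 573/625 ≈ 0.916800
step 3 [1.5y] zero: DF = P = 1793/2000 ≈ 0.896500
step 4 [2y] bond c/2=9/400: DF=(3870793/4000000 − 9/400·(0.959000+0.916800+0.896500))/(1+9/400) = 4427/5000 ≈ 0.885400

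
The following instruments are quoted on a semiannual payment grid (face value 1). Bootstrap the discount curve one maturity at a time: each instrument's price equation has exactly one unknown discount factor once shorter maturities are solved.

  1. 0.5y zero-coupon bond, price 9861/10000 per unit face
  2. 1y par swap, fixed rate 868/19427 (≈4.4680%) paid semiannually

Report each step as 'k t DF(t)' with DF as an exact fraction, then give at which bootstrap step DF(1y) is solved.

1 1/2 9861/10000
2 1 4783/5000
DF(1y) is solved at step 2

step 1 [0.5y] zero: DF = P = 9861/10000 ≈ 0.986100
step 2 [1y] swap r/2=434/19427: DF=(1 − 434/19427·(0.986100))/(1+434/19427) = 4783/5000 ≈ 0.956600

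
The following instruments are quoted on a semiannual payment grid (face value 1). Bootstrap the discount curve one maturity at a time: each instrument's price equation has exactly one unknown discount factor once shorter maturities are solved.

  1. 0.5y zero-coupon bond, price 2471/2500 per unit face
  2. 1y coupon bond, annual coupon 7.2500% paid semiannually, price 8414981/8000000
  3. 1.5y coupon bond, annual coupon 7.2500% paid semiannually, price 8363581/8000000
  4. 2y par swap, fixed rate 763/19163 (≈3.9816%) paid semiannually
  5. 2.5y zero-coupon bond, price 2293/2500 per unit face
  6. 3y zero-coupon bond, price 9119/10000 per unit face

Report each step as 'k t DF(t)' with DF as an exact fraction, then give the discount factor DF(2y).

step 1 [0.5y] zero: DF = P = 2471/2500 ≈ 0.988400
step 2 [1y] bond c/2=29/800: DF=(8414981/8000000 − 29/800·(0.988400))/(1+29/800) = 1961/2000 ≈ 0.980500
step 3 [1.5y] bond c/2=29/800: DF=(8363581/8000000 − 29/800·(0.988400+0.980500))/(1+29/800) = 47/50 ≈ 0.940000
step 4 [2y] swap r/2=763/38326: DF=(1 − 763/38326·(0.988400+0.980500+0.940000))/(1+763/38326) = 9237/10000 ≈ 0.923700
step 5 [2.5y] zero: DF = P = 2293/2500 ≈ 0.917200
step 6 [3y] zero: DF = P = 9119/10000 ≈ 0.911900

1 1/2 2471/2500
2 1 1961/2000
3 3/2 47/50
4 2 9237/10000
5 5/2 2293/2500
6 3 9119/10000
DF(2y) = 9237/10000 ≈ 0.923700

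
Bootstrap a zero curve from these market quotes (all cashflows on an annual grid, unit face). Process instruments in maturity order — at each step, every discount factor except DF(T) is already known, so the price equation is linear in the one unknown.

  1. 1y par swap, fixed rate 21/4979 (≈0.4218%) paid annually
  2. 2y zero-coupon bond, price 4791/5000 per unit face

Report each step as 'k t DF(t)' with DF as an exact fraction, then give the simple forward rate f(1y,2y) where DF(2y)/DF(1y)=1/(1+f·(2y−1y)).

step 1 [1y] swap r/1=21/4979: DF=(1 − 21/4979·(0))/(1+21/4979) = 4979/5000 ≈ 0.995800
step 2 [2y] zero: DF = P = 4791/5000 ≈ 0.958200

1 1 4979/5000
2 2 4791/5000
f(1y,2y) = ((4979/5000)/(4791/5000) − 1)/(1) = 188/4791 ≈ 3.9240%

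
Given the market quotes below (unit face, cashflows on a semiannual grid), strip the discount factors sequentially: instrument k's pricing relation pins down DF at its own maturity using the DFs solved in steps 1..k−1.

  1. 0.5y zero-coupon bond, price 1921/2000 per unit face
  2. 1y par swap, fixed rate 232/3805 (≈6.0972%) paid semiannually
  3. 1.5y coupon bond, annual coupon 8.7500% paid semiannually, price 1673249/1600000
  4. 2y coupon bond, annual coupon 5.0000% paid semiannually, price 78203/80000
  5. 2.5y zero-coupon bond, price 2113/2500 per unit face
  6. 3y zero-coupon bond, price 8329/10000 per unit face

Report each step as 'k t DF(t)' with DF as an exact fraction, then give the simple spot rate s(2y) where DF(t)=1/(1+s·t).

step 1 [0.5y] zero: DF = P = 1921/2000 ≈ 0.960500
step 2 [1y] swap r/2=116/3805: DF=(1 − 116/3805·(0.960500))/(1+116/3805) = 471/500 ≈ 0.942000
step 3 [1.5y] bond c/2=7/160: DF=(1673249/1600000 − 7/160·(0.960500+0.942000))/(1+7/160) = 4611/5000 ≈ 0.922200
step 4 [2y] bond c/2=1/40: DF=(78203/80000 − 1/40·(0.960500+0.942000+0.922200))/(1+1/40) = 553/625 ≈ 0.884800
step 5 [2.5y] zero: DF = P = 2113/2500 ≈ 0.845200
step 6 [3y] zero: DF = P = 8329/10000 ≈ 0.832900

1 1/2 1921/2000
2 1 471/500
3 3/2 4611/5000
4 2 553/625
5 5/2 2113/2500
6 3 8329/10000
s(2y) = (1/(553/625) − 1)/(2) = 36/553 ≈ 6.5099%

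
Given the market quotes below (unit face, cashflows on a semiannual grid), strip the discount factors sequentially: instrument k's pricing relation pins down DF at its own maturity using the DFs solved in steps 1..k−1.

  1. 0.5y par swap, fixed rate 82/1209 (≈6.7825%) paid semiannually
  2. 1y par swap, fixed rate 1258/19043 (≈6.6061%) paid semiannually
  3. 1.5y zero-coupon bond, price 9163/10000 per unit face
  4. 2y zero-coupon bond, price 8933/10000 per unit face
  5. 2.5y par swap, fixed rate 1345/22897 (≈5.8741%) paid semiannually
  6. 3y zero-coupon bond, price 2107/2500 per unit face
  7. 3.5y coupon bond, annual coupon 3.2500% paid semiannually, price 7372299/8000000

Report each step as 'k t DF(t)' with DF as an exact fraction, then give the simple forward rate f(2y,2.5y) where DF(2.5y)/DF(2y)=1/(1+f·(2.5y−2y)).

step 1 [0.5y] swap r/2=41/1209: DF=(1 − 41/1209·(0))/(1+41/1209) = 1209/1250 ≈ 0.967200
step 2 [1y] swap r/2=629/19043: DF=(1 − 629/19043·(0.967200))/(1+629/19043) = 9371/10000 ≈ 0.937100
step 3 [1.5y] zero: DF = P = 9163/10000 ≈ 0.916300
step 4 [2y] zero: DF = P = 8933/10000 ≈ 0.893300
step 5 [2.5y] swap r/2=1345/45794: DF=(1 − 1345/45794·(0.967200+0.937100+0.916300+0.893300))/(1+1345/45794) = 1731/2000 ≈ 0.865500
step 6 [3y] zero: DF = P = 2107/2500 ≈ 0.842800
step 7 [3.5y] bond c/2=13/800: DF=(7372299/8000000 − 13/800·(0.967200+0.937100+0.916300+0.893300+0.865500+0.842800))/(1+13/800) = 8201/10000 ≈ 0.820100

1 1/2 1209/1250
2 1 9371/10000
3 3/2 9163/10000
4 2 8933/10000
5 5/2 1731/2000
6 3 2107/2500
7 7/2 8201/10000
f(2y,2.5y) = ((8933/10000)/(1731/2000) − 1)/(1/2) = 556/8655 ≈ 6.4240%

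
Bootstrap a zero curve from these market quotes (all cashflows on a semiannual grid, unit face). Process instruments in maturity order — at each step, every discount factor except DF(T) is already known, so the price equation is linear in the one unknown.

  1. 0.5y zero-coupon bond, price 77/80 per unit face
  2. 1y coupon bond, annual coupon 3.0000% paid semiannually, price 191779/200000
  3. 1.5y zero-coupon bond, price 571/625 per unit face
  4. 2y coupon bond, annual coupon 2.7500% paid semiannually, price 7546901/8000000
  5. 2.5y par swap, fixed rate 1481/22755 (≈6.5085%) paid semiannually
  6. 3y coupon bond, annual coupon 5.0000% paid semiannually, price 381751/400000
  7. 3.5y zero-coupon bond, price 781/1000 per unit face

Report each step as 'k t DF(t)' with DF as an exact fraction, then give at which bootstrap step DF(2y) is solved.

step 1 [0.5y] zero: DF = P = 77/80 ≈ 0.962500
step 2 [1y] bond c/2=3/200: DF=(191779/200000 − 3/200·(0.962500))/(1+3/200) = 1861/2000 ≈ 0.930500
step 3 [1.5y] zero: DF = P = 571/625 ≈ 0.913600
step 4 [2y] bond c/2=11/800: DF=(7546901/8000000 − 11/800·(0.962500+0.930500+0.913600))/(1+11/800) = 357/400 ≈ 0.892500
step 5 [2.5y] swap r/2=1481/45510: DF=(1 − 1481/45510·(0.962500+0.930500+0.913600+0.892500))/(1+1481/45510) = 8519/10000 ≈ 0.851900
step 6 [3y] bond c/2=1/40: DF=(381751/400000 − 1/40·(0.962500+0.930500+0.913600+0.892500+0.851900))/(1+1/40) = 8201/10000 ≈ 0.820100
step 7 [3.5y] zero: DF = P = 781/1000 ≈ 0.781000

1 1/2 77/80
2 1 1861/2000
3 3/2 571/625
4 2 357/400
5 5/2 8519/10000
6 3 8201/10000
7 7/2 781/1000
DF(2y) is solved at step 4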